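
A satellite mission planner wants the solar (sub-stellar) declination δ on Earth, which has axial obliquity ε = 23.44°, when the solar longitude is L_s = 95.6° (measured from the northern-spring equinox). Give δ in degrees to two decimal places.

sin δ = sin ε · sin L_s = sin 23.44° × sin 95.6° = 0.395890.
δ = arcsin(0.395890) = +23.32°.

δ = +23.32°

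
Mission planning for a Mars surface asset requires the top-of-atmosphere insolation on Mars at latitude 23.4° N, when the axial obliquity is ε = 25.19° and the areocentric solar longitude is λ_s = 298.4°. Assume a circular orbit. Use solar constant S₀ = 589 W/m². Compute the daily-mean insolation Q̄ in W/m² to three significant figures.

sin δ = sin 25.19° × sin 298.4° = -0.37440, so δ = -21.987°.
cos H₀ = −tan(+23.4°) tan(-21.987°) = 0.1747, H₀ = 1.3952 rad.
Bracket: H₀ sin φ sin δ + cos φ cos δ sin H₀ = 1.3952×0.39715×-0.37440 + 0.91775×0.92727×0.98462 = -0.207456 + 0.837914 = 0.630458.
Q̄ = (S₀/π) × [bracket] = (589/π) × 0.630458 = 118.2 W/m².

Q̄ ≈ 118 W/m²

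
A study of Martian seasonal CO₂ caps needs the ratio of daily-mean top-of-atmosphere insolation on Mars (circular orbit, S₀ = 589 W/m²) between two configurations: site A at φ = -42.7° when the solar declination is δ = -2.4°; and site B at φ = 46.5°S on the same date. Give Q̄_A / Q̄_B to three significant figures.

— Configuration A (φ=-42.7°):
cos H₀ = −tan(-42.7°) tan(-2.400°) = -0.0387, H₀ = 1.6095 rad.
Bracket: H₀ sin φ sin δ + cos φ cos δ sin H₀ = 1.6095×-0.67816×-0.04188 + 0.73491×0.99912×0.99925 = 0.045712 + 0.733713 = 0.779425.
Q̄ = (S₀/π) × [bracket] = (589/π) × 0.779425 = 146.13 W/m².
— Configuration B (φ=-46.5°):
cos H₀ = −tan(-46.5°) tan(-2.400°) = -0.0442, H₀ = 1.6150 rad.
Bracket: H₀ sin φ sin δ + cos φ cos δ sin H₀ = 1.6150×-0.72537×-0.04188 + 0.68835×0.99912×0.99902 = 0.049061 + 0.687070 = 0.736131.
Q̄ = (S₀/π) × [bracket] = (589/π) × 0.736131 = 138.01 W/m².
Ratio Q̄_A / Q̄_B = 146.13 / 138.01 = 1.059.

Q̄_A / Q̄_B ≈ 1.06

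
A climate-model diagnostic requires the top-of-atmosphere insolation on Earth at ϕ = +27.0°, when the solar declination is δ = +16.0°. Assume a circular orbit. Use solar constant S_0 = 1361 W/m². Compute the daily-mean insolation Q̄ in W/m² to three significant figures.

Q̄ ≈ 460 W/m²

cos h₀ = −tan(+27.0°) tan(+16.000°) = -0.1461, h₀ = 1.7174 rad.
Bracket: h₀ sin ϕ sin δ + cos ϕ cos δ sin h₀ = 1.7174×0.45399×0.27564 + 0.89101×0.96126×0.98927 = 0.214912 + 0.847302 = 1.062214.
Q̄ = (S_0/π) × [bracket] = (1361/π) × 1.062214 = 460.2 W/m².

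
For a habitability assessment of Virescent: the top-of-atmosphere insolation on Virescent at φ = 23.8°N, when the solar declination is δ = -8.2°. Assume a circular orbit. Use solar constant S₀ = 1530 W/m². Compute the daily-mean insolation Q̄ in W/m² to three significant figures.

Q̄ ≈ 398 W/m²

cos H₀ = −tan(+23.8°) tan(-8.200°) = 0.0636, H₀ = 1.5072 rad.
Bracket: H₀ sin φ sin δ + cos φ cos δ sin H₀ = 1.5072×0.40355×-0.14263 + 0.91496×0.98978×0.99798 = -0.086752 + 0.903780 = 0.817028.
Q̄ = (S₀/π) × [bracket] = (1530/π) × 0.817028 = 397.9 W/m².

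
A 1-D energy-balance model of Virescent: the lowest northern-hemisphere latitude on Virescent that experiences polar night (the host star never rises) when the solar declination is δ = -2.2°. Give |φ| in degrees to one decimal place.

|φ| = 87.8°

Polar night requires cos H₀ = −tan φ tan δ ≥ 1, i.e. tan φ tan δ ≤ −1.
The boundary is |tan φ| · |tan δ| = 1, so |φ| = 90° − |δ| = 90° − 2.2° = 87.8° in the northern hemisphere.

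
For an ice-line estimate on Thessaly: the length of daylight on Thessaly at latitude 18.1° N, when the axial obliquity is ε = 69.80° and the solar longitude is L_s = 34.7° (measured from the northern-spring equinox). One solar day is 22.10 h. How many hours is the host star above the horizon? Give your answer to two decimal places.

Solar declination: sin δ = sin ε · sin L_s = sin 69.80° × sin 34.7° = 0.53426, so δ = +32.294°.
cos h₀ = −tan ϕ · tan δ = −tan(+18.1°) × tan(+32.294°) = -0.2066, so h₀ = 1.7789 rad = 101.92°.
Daylight = 2h₀/(2π) × 22.10 h = (1.7789/π) × 22.10 = 12.51 h.

12.51 h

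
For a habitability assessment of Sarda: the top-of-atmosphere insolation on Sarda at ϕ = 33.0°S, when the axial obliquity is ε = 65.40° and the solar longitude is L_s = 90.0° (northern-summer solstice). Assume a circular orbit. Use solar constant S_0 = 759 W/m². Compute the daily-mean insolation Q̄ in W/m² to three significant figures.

Q̄ ≈ 0.00 W/m²

Solar declination: sin δ = sin ε · sin L_s = sin 65.40° × sin 90.0° = 0.90924, so δ = +65.400°.
cos h₀ = −tan(-33.0°) tan(+65.400°) = 1.4184 ≥ 1 ⇒ polar night, h₀ = 0 and Q̄ = 0.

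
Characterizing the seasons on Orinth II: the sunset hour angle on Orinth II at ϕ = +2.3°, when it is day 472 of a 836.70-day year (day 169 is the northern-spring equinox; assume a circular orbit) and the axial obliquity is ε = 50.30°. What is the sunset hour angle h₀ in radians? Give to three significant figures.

h₀ = 1.60 rad

Solar longitude: L_s = 360° × (472 − 169)/836.70 = 130.369°.
sin δ = sin 50.30° × sin 130.369° = 0.58619, so δ = +35.887°.
cos h₀ = −tan ϕ · tan δ = −tan(+2.3°) × tan(+35.887°) = -0.0291, so h₀ = 1.5999 rad = 91.67°.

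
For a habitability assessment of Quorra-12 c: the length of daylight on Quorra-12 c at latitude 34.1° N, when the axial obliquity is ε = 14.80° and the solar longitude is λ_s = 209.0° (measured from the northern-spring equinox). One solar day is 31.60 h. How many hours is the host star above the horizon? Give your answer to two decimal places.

Solar declination: sin δ = sin ε · sin λ_s = sin 14.80° × sin 209.0° = -0.12384, so δ = -7.114°.
cos H₀ = −tan φ · tan δ = −tan(+34.1°) × tan(-7.114°) = 0.0845, so H₀ = 1.4862 rad = 85.15°.
Daylight = 2H₀/(2π) × 31.60 h = (1.4862/π) × 31.60 = 14.95 h.

14.95 h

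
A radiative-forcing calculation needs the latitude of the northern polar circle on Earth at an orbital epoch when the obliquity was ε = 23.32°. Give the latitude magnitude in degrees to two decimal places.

66.68°

The polar circle is the lowest latitude that experiences at least one full rotation of continuous daylight at the northern-summer solstice; it lies at |φ| = 90° − ε = 90° − 23.32° = 66.68°.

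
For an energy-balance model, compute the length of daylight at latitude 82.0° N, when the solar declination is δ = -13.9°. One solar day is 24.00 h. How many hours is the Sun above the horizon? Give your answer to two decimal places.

0.00 h

cos H₀ = −tan φ · tan δ = 1.7609 ≥ 1, so the Sun never rises (polar night) and H₀ = 0.
Daylight = 2H₀/(2π) × 24.00 h = (0.0000/π) × 24.00 = 0.00 h.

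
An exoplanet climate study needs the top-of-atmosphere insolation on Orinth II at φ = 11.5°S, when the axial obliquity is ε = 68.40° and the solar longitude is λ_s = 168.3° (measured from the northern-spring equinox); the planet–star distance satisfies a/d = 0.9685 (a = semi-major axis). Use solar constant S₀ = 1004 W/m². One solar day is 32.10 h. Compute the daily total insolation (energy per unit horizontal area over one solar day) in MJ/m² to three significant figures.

Solar declination: sin δ = sin ε · sin λ_s = sin 68.40° × sin 168.3° = 0.18855, so δ = +10.868°.
cos H₀ = −tan(-11.5°) tan(+10.868°) = 0.0391, H₀ = 1.5317 rad.
Bracket: H₀ sin φ sin δ + cos φ cos δ sin H₀ = 1.5317×-0.19937×0.18855 + 0.97992×0.98206×0.99924 = -0.057578 + 0.961609 = 0.904031.
Inverse-square distance factor (a/d)² = 0.9685² = 0.937992.
Q̄ = (S₀/π) × 0.937992 × [bracket] = (1004/π) × 0.937992 × 0.904031 = 271.00 W/m².
Daily total = Q̄ × 32.10 h × 3600 s/h = 271.00 × 32.10 × 3600 / 10⁶ = 31.32 MJ/m².

31.3 MJ/m²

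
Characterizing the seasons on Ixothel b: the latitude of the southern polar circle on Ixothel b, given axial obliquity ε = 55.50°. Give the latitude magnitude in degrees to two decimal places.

The polar circle is the lowest latitude that experiences at least one full rotation of continuous darkness at the northern-summer solstice; it lies at |ϕ| = 90° − ε = 90° − 55.50° = 34.50°.

34.50°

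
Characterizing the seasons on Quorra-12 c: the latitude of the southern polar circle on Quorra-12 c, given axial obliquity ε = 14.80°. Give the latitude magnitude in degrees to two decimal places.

75.20°

The polar circle is the lowest latitude that experiences at least one full rotation of continuous darkness at the northern-summer solstice; it lies at |ϕ| = 90° − ε = 90° − 14.80° = 75.20°.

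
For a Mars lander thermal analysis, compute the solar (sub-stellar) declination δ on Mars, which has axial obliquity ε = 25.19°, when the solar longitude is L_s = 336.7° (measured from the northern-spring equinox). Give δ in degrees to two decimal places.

sin δ = sin ε · sin L_s = sin 25.19° × sin 336.7° = -0.168353.
δ = arcsin(-0.168353) = -9.69°.

δ = -9.69°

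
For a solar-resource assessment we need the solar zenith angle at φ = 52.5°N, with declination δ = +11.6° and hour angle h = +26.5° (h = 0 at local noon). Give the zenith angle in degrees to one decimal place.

cos θ_z = sin φ sin δ + cos φ cos δ cos h = 0.159526 + 0.533674 = 0.693200.
θ_z = arccos(0.693200) = 46.1°.

θ_z = 46.1°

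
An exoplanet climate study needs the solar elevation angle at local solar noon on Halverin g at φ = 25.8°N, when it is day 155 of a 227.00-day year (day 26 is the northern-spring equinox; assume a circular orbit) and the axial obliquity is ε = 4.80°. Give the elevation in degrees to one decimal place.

62.2°

Solar longitude: λ_s = 360° × (155 − 26)/227.00 = 204.581°.
sin δ = sin 4.80° × sin 204.581° = -0.03481, so δ = -1.995°.
At local noon the hour angle is zero, so the zenith angle equals |φ − δ| = |+25.8° − (-1.995°)| = 27.795°.
Elevation = 90° − 27.795° = 62.2°.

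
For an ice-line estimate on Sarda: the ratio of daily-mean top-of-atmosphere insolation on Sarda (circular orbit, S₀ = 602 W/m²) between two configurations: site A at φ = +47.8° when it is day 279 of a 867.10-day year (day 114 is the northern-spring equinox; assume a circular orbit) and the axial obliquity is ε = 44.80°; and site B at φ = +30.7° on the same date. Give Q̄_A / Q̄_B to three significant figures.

— Configuration A (φ=+47.8°):
Solar longitude: λ_s = 360° × (279 − 114)/867.10 = 68.504°.
sin δ = sin 44.80° × sin 68.504° = 0.65562, so δ = +40.967°.
cos H₀ = −tan(+47.8°) tan(+40.967°) = -0.9576, H₀ = 2.8493 rad.
Bracket: H₀ sin φ sin δ + cos φ cos δ sin H₀ = 2.8493×0.74080×0.65562 + 0.67172×0.75509×0.28819 = 1.383857 + 0.146173 = 1.530030.
Q̄ = (S₀/π) × [bracket] = (602/π) × 1.530030 = 293.19 W/m².
— Configuration B (φ=+30.7°):
cos H₀ = −tan(+30.7°) tan(+40.967°) = -0.5155, H₀ = 2.1124 rad.
Bracket: H₀ sin φ sin δ + cos φ cos δ sin H₀ = 2.1124×0.51054×0.65562 + 0.85985×0.75509×0.85686 = 0.707063 + 0.556328 = 1.263391.
Q̄ = (S₀/π) × [bracket] = (602/π) × 1.263391 = 242.09 W/m².
Ratio Q̄_A / Q̄_B = 293.19 / 242.09 = 1.211.

Q̄_A / Q̄_B ≈ 1.21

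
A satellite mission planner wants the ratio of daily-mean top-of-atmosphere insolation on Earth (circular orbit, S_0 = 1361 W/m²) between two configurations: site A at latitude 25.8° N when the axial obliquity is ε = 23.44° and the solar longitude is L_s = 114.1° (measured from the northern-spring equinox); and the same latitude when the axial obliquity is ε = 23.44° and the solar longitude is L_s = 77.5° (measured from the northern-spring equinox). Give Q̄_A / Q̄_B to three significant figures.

Q̄_A / Q̄_B ≈ 0.991

— Configuration A (ϕ=+25.8°):
Solar declination: sin δ = sin ε · sin L_s = sin 23.44° × sin 114.1° = 0.36311, so δ = +21.292°.
cos h₀ = −tan(+25.8°) tan(+21.292°) = -0.1884, h₀ = 1.7603 rad.
Bracket: h₀ sin ϕ sin δ + cos ϕ cos δ sin h₀ = 1.7603×0.43523×0.36311 + 0.90032×0.93174×0.98209 = 0.278191 + 0.823840 = 1.102031.
Q̄ = (S_0/π) × [bracket] = (1361/π) × 1.102031 = 477.42 W/m².
— Configuration B (ϕ=+25.8°):
Solar declination: sin δ = sin ε · sin L_s = sin 23.44° × sin 77.5° = 0.38836, so δ = +22.852°.
cos h₀ = −tan(+25.8°) tan(+22.852°) = -0.2037, h₀ = 1.7760 rad.
Bracket: h₀ sin ϕ sin δ + cos ϕ cos δ sin h₀ = 1.7760×0.43523×0.38836 + 0.90032×0.92151×0.97903 = 0.300190 + 0.812256 = 1.112446.
Q̄ = (S_0/π) × [bracket] = (1361/π) × 1.112446 = 481.93 W/m².
Ratio Q̄_A / Q̄_B = 477.42 / 481.93 = 0.9906.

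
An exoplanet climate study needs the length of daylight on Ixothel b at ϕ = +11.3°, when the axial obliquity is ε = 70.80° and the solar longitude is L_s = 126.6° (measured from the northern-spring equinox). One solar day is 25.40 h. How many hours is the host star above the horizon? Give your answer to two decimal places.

14.60 h

Solar declination: sin δ = sin ε · sin L_s = sin 70.80° × sin 126.6° = 0.75816, so δ = +49.302°.
cos h₀ = −tan ϕ · tan δ = −tan(+11.3°) × tan(+49.302°) = -0.2323, so h₀ = 1.8053 rad = 103.43°.
Daylight = 2h₀/(2π) × 25.40 h = (1.8053/π) × 25.40 = 14.60 h.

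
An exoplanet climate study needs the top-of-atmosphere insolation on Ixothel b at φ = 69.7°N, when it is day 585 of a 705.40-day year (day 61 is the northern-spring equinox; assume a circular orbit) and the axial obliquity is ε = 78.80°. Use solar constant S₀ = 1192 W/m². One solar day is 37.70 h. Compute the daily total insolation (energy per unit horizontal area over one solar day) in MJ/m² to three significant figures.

Solar longitude: λ_s = 360° × (585 − 61)/705.40 = 267.423°.
sin δ = sin 78.80° × sin 267.423° = -0.97996, so δ = -78.511°.
cos H₀ = −tan(+69.7°) tan(-78.511°) = 13.3004 ≥ 1 ⇒ polar night, H₀ = 0 and Q̄ = 0.
Daily total = Q̄ × 37.70 h × 3600 s/h = 0.00 MJ/m².

0.00 MJ/m²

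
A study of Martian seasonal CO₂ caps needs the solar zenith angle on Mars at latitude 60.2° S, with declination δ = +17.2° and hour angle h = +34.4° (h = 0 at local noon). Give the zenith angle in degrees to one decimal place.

θ_z = 82.2°

cos θ_z = sin ϕ sin δ + cos ϕ cos δ cos h = -0.256605 + 0.391721 = 0.135116.
θ_z = arccos(0.135116) = 82.2°.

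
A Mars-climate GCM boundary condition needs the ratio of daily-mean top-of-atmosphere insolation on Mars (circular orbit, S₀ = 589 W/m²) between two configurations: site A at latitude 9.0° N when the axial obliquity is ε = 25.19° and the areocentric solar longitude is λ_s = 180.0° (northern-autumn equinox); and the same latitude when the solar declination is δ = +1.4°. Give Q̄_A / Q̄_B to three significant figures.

Q̄_A / Q̄_B ≈ 0.994

— Configuration A (φ=+9.0°):
sin δ = sin 25.19° × sin 180.0° = 0.00000, so δ = +0.000°.
cos H₀ = −tan(+9.0°) tan(+0.000°) = -0.0000, H₀ = 1.5708 rad.
Bracket: H₀ sin φ sin δ + cos φ cos δ sin H₀ = 1.5708×0.15643×0.00000 + 0.98769×1.00000×1.00000 = 0.000000 + 0.987690 = 0.987690.
Q̄ = (S₀/π) × [bracket] = (589/π) × 0.987690 = 185.18 W/m².
— Configuration B (φ=+9.0°):
cos H₀ = −tan(+9.0°) tan(+1.400°) = -0.0039, H₀ = 1.5747 rad.
Bracket: H₀ sin φ sin δ + cos φ cos δ sin H₀ = 1.5747×0.15643×0.02443 + 0.98769×0.99970×0.99999 = 0.006018 + 0.987384 = 0.993402.
Q̄ = (S₀/π) × [bracket] = (589/π) × 0.993402 = 186.25 W/m².
Ratio Q̄_A / Q̄_B = 185.18 / 186.25 = 0.9943.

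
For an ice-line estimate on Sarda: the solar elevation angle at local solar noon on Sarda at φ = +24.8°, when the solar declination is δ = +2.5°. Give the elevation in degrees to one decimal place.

67.7°

At local noon the hour angle is zero, so the zenith angle equals |φ − δ| = |+24.8° − (+2.500°)| = 22.300°.
Elevation = 90° − 22.300° = 67.7°.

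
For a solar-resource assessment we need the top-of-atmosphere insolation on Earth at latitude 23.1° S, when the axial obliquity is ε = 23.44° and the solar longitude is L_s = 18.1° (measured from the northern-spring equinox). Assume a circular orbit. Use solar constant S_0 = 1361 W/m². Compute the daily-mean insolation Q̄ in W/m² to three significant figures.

Solar declination: sin δ = sin ε · sin L_s = sin 23.44° × sin 18.1° = 0.12358, so δ = +7.099°.
cos h₀ = −tan(-23.1°) tan(+7.099°) = 0.0531, h₀ = 1.5177 rad.
Bracket: h₀ sin ϕ sin δ + cos ϕ cos δ sin h₀ = 1.5177×-0.39234×0.12358 + 0.91982×0.99233×0.99859 = -0.073586 + 0.911478 = 0.837892.
Q̄ = (S_0/π) × [bracket] = (1361/π) × 0.837892 = 363.0 W/m².

Q̄ ≈ 363 W/m²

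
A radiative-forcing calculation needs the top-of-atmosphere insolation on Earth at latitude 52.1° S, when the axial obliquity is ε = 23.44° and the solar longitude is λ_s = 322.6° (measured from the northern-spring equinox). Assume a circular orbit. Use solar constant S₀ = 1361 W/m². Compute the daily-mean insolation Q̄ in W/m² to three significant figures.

Solar declination: sin δ = sin ε · sin λ_s = sin 23.44° × sin 322.6° = -0.24161, so δ = -13.981°.
cos H₀ = −tan(-52.1°) tan(-13.981°) = -0.3198, H₀ = 1.8963 rad.
Bracket: H₀ sin φ sin δ + cos φ cos δ sin H₀ = 1.8963×-0.78908×-0.24161 + 0.61429×0.97037×0.94747 = 0.361529 + 0.564776 = 0.926305.
Q̄ = (S₀/π) × [bracket] = (1361/π) × 0.926305 = 401.3 W/m².

Q̄ ≈ 401 W/m²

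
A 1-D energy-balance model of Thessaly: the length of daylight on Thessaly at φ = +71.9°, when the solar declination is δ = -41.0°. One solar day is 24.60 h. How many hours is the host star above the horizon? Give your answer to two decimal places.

0.00 h

cos H₀ = −tan φ · tan δ = 2.6596 ≥ 1, so the host star never rises (polar night) and H₀ = 0.
Daylight = 2H₀/(2π) × 24.60 h = (0.0000/π) × 24.60 = 0.00 h.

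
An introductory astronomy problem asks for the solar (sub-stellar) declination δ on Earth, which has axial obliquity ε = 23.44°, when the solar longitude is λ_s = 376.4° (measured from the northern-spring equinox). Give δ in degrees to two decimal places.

sin δ = sin ε · sin λ_s = sin 23.44° × sin 376.4° = 0.112312.
δ = arcsin(0.112312) = +6.45°.

δ = +6.45°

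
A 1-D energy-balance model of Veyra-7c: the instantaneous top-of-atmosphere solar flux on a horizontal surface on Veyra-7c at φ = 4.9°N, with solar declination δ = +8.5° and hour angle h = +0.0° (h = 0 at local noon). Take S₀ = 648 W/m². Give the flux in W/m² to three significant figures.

cos θ_z = sin φ sin δ + cos φ cos δ cos h = 0.012625 + 0.985401 = 0.998026.
Flux = S₀ · cos θ_z = 648 × 0.998026 = 646.7 W/m².

647 W/m²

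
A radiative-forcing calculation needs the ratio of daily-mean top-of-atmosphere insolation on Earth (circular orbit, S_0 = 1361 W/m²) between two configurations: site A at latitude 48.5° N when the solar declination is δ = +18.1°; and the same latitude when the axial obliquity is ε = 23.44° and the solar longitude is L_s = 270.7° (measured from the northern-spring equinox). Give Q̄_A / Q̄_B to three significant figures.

— Configuration A (ϕ=+48.5°):
cos h₀ = −tan(+48.5°) tan(+18.100°) = -0.3694, h₀ = 1.9492 rad.
Bracket: h₀ sin ϕ sin δ + cos ϕ cos δ sin h₀ = 1.9492×0.74896×0.31068 + 0.66262×0.95052×0.92926 = 0.453553 + 0.585279 = 1.038832.
Q̄ = (S_0/π) × [bracket] = (1361/π) × 1.038832 = 450.04 W/m².
— Configuration B (ϕ=+48.5°):
Solar declination: sin δ = sin ε · sin L_s = sin 23.44° × sin 270.7° = -0.39776, so δ = -23.438°.
cos h₀ = −tan(+48.5°) tan(-23.438°) = 0.4900, h₀ = 1.0587 rad.
Bracket: h₀ sin ϕ sin δ + cos ϕ cos δ sin h₀ = 1.0587×0.74896×-0.39776 + 0.66262×0.91749×0.87171 = -0.315393 + 0.529954 = 0.214561.
Q̄ = (S_0/π) × [bracket] = (1361/π) × 0.214561 = 92.952 W/m².
Ratio Q̄_A / Q̄_B = 450.04 / 92.952 = 4.842.

Q̄_A / Q̄_B ≈ 4.84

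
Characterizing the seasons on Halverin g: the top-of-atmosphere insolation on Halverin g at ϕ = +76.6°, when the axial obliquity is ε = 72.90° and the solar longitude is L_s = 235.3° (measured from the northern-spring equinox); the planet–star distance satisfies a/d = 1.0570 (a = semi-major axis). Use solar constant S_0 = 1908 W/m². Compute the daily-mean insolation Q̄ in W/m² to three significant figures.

Solar declination: sin δ = sin ε · sin L_s = sin 72.90° × sin 235.3° = -0.78580, so δ = -51.795°.
cos h₀ = −tan(+76.6°) tan(-51.795°) = 5.3331 ≥ 1 ⇒ polar night, h₀ = 0 and Q̄ = 0.
Inverse-square distance factor (a/d)² = 1.0570² = 1.117249.

Q̄ ≈ 0.00 W/m²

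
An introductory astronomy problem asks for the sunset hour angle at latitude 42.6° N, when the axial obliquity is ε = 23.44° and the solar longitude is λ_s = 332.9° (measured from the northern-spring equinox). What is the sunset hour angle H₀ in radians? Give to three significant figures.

H₀ = 1.40 rad

Solar declination: sin δ = sin ε · sin λ_s = sin 23.44° × sin 332.9° = -0.18121, so δ = -10.440°.
cos H₀ = −tan φ · tan δ = −tan(+42.6°) × tan(-10.440°) = 0.1694, so H₀ = 1.4005 rad = 80.24°.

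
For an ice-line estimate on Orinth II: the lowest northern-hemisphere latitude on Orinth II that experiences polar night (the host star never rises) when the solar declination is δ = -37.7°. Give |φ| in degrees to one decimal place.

Polar night requires cos H₀ = −tan φ tan δ ≥ 1, i.e. tan φ tan δ ≤ −1.
The boundary is |tan φ| · |tan δ| = 1, so |φ| = 90° − |δ| = 90° − 37.7° = 52.3° in the northern hemisphere.

|φ| = 52.3°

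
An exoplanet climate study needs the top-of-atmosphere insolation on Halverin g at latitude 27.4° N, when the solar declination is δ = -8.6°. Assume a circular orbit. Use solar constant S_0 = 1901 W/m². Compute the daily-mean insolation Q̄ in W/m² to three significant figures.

Q̄ ≈ 467 W/m²

cos h₀ = −tan(+27.4°) tan(-8.600°) = 0.0784, h₀ = 1.4923 rad.
Bracket: h₀ sin ϕ sin δ + cos ϕ cos δ sin h₀ = 1.4923×0.46020×-0.14954 + 0.88782×0.98876×0.99692 = -0.102698 + 0.875137 = 0.772439.
Q̄ = (S_0/π) × [bracket] = (1901/π) × 0.772439 = 467.4 W/m².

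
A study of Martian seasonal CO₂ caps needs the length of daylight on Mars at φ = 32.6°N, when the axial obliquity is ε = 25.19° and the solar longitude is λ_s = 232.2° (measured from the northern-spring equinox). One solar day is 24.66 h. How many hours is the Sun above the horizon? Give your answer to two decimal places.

10.52 h

Solar declination: sin δ = sin ε · sin λ_s = sin 25.19° × sin 232.2° = -0.33631, so δ = -19.652°.
cos H₀ = −tan φ · tan δ = −tan(+32.6°) × tan(-19.652°) = 0.2284, so H₀ = 1.3404 rad = 76.80°.
Daylight = 2H₀/(2π) × 24.66 h = (1.3404/π) × 24.66 = 10.52 h.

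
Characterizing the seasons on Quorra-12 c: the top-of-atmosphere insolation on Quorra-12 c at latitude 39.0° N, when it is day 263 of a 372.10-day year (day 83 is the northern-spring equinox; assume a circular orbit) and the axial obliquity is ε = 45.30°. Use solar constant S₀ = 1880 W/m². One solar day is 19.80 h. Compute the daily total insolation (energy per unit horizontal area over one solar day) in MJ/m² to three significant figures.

Solar longitude: λ_s = 360° × (263 − 83)/372.10 = 174.147°.
sin δ = sin 45.30° × sin 174.147° = 0.07249, so δ = +4.157°.
cos H₀ = −tan(+39.0°) tan(+4.157°) = -0.0589, H₀ = 1.6297 rad.
Bracket: H₀ sin φ sin δ + cos φ cos δ sin H₀ = 1.6297×0.62932×0.07249 + 0.77715×0.99737×0.99827 = 0.074346 + 0.773765 = 0.848111.
Q̄ = (S₀/π) × [bracket] = (1880/π) × 0.848111 = 507.53 W/m².
Daily total = Q̄ × 19.80 h × 3600 s/h = 507.53 × 19.80 × 3600 / 10⁶ = 36.18 MJ/m².

36.2 MJ/m²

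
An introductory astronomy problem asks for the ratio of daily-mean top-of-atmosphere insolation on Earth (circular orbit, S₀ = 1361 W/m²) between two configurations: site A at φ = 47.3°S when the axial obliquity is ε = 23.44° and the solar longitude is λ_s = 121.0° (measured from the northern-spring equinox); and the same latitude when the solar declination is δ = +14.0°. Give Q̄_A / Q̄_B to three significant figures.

Q̄_A / Q̄_B ≈ 0.729

— Configuration A (φ=-47.3°):
Solar declination: sin δ = sin ε · sin λ_s = sin 23.44° × sin 121.0° = 0.34097, so δ = +19.936°.
cos H₀ = −tan(-47.3°) tan(+19.936°) = 0.3931, H₀ = 1.1668 rad.
Bracket: H₀ sin φ sin δ + cos φ cos δ sin H₀ = 1.1668×-0.73491×0.34097 + 0.67816×0.94007×0.91951 = -0.292379 + 0.586204 = 0.293825.
Q̄ = (S₀/π) × [bracket] = (1361/π) × 0.293825 = 127.29 W/m².
— Configuration B (φ=-47.3°):
cos H₀ = −tan(-47.3°) tan(+14.000°) = 0.2702, H₀ = 1.2972 rad.
Bracket: H₀ sin φ sin δ + cos φ cos δ sin H₀ = 1.2972×-0.73491×0.24192 + 0.67816×0.97030×0.96281 = -0.230628 + 0.633547 = 0.402919.
Q̄ = (S₀/π) × [bracket] = (1361/π) × 0.402919 = 174.55 W/m².
Ratio Q̄_A / Q̄_B = 127.29 / 174.55 = 0.7292.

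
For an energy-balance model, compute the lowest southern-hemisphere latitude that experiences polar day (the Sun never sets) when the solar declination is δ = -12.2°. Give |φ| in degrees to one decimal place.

Polar day requires cos H₀ = −tan φ tan δ ≤ −1, i.e. tan φ tan δ ≥ 1.
The boundary is |tan φ| · |tan δ| = 1, so |φ| = 90° − |δ| = 90° − 12.2° = 77.8° in the southern hemisphere.

|φ| = 77.8°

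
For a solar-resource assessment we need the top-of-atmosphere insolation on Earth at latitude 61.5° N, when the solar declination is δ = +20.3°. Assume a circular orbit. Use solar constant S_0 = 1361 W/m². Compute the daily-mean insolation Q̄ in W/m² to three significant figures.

cos h₀ = −tan(+61.5°) tan(+20.300°) = -0.6813, h₀ = 2.3203 rad.
Bracket: h₀ sin ϕ sin δ + cos ϕ cos δ sin h₀ = 2.3203×0.87882×0.34694 + 0.47716×0.93789×0.73201 = 0.707454 + 0.327592 = 1.035046.
Q̄ = (S_0/π) × [bracket] = (1361/π) × 1.035046 = 448.4 W/m².

Q̄ ≈ 448 W/m²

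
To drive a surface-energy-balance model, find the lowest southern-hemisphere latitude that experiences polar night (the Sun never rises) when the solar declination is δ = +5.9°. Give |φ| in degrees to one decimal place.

|φ| = 84.1°

Polar night requires cos H₀ = −tan φ tan δ ≥ 1, i.e. tan φ tan δ ≤ −1.
The boundary is |tan φ| · |tan δ| = 1, so |φ| = 90° − |δ| = 90° − 5.9° = 84.1° in the southern hemisphere.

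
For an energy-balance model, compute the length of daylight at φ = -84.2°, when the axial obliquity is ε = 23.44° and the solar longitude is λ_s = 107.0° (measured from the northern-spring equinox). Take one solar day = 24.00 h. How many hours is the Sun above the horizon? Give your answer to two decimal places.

Solar declination: sin δ = sin ε · sin λ_s = sin 23.44° × sin 107.0° = 0.38041, so δ = +22.359°.
cos H₀ = −tan φ · tan δ = 4.0495 ≥ 1, so the Sun never rises (polar night) and H₀ = 0.
Daylight = 2H₀/(2π) × 24.00 h = (0.0000/π) × 24.00 = 0.00 h.

0.00 h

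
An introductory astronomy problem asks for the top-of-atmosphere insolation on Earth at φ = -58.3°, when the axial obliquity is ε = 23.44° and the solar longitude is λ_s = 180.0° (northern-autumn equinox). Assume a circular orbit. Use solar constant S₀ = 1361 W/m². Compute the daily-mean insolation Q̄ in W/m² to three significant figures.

Solar declination: sin δ = sin ε · sin λ_s = sin 23.44° × sin 180.0° = 0.00000, so δ = +0.000°.
cos H₀ = −tan(-58.3°) tan(+0.000°) = 0.0000, H₀ = 1.5708 rad.
Bracket: H₀ sin φ sin δ + cos φ cos δ sin H₀ = 1.5708×-0.85081×0.00000 + 0.52547×1.00000×1.00000 = -0.000000 + 0.525470 = 0.525470.
Q̄ = (S₀/π) × [bracket] = (1361/π) × 0.525470 = 227.6 W/m².

Q̄ ≈ 228 W/m²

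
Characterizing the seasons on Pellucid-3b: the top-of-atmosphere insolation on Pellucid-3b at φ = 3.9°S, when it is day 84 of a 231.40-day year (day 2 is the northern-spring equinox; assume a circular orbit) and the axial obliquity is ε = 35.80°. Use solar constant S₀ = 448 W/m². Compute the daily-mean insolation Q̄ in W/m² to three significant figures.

Solar longitude: λ_s = 360° × (84 − 2)/231.40 = 127.571°.
sin δ = sin 35.80° × sin 127.571° = 0.46363, so δ = +27.622°.
cos H₀ = −tan(-3.9°) tan(+27.622°) = 0.0357, H₀ = 1.5351 rad.
Bracket: H₀ sin φ sin δ + cos φ cos δ sin H₀ = 1.5351×-0.06802×0.46363 + 0.99768×0.88603×0.99936 = -0.048411 + 0.883409 = 0.834998.
Q̄ = (S₀/π) × [bracket] = (448/π) × 0.834998 = 119.1 W/m².

Q̄ ≈ 119 W/m²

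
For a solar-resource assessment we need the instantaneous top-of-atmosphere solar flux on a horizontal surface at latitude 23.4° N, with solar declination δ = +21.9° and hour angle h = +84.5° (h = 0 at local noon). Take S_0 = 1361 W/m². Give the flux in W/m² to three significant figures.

cos θ_z = sin ϕ sin δ + cos ϕ cos δ cos h = 0.148131 + 0.081615 = 0.229746.
Flux = S_0 · cos θ_z = 1361 × 0.229746 = 312.7 W/m².

313 W/m²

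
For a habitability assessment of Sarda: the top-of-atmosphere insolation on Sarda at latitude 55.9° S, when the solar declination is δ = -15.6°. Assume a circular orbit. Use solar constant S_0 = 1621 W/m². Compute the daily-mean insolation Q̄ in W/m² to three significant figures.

Q̄ ≈ 483 W/m²

cos h₀ = −tan(-55.9°) tan(-15.600°) = -0.4124, h₀ = 1.9959 rad.
Bracket: h₀ sin ϕ sin δ + cos ϕ cos δ sin h₀ = 1.9959×-0.82806×-0.26892 + 0.56064×0.96316×0.91101 = 0.444451 + 0.491933 = 0.936384.
Q̄ = (S_0/π) × [bracket] = (1621/π) × 0.936384 = 483.2 W/m².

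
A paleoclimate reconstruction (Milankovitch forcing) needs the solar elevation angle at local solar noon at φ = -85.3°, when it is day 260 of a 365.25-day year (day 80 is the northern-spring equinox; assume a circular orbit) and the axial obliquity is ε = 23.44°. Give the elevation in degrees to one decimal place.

Solar longitude: λ_s = 360° × (260 − 80)/365.25 = 177.413°.
sin δ = sin 23.44° × sin 177.413° = 0.01796, so δ = +1.029°.
At local noon the hour angle is zero, so the zenith angle equals |φ − δ| = |-85.3° − (+1.029°)| = 86.329°.
Elevation = 90° − 86.329° = 3.7°.

3.7°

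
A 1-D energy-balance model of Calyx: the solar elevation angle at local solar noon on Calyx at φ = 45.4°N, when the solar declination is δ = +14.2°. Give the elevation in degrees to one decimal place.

58.8°

At local noon the hour angle is zero, so the zenith angle equals |φ − δ| = |+45.4° − (+14.200°)| = 31.200°.
Elevation = 90° − 31.200° = 58.8°.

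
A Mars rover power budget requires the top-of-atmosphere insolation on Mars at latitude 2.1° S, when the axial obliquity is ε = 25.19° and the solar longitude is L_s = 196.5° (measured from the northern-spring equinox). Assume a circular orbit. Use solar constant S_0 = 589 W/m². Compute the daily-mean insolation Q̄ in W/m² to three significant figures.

Q̄ ≈ 187 W/m²

Solar declination: sin δ = sin ε · sin L_s = sin 25.19° × sin 196.5° = -0.12088, so δ = -6.943°.
cos h₀ = −tan(-2.1°) tan(-6.943°) = -0.0045, h₀ = 1.5753 rad.
Bracket: h₀ sin ϕ sin δ + cos ϕ cos δ sin h₀ = 1.5753×-0.03664×-0.12088 + 0.99933×0.99267×0.99999 = 0.006977 + 0.991995 = 0.998972.
Q̄ = (S_0/π) × [bracket] = (589/π) × 0.998972 = 187.3 W/m².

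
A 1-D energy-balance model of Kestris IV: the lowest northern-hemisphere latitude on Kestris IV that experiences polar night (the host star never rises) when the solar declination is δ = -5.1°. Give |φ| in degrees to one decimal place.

Polar night requires cos H₀ = −tan φ tan δ ≥ 1, i.e. tan φ tan δ ≤ −1.
The boundary is |tan φ| · |tan δ| = 1, so |φ| = 90° − |δ| = 90° − 5.1° = 84.9° in the northern hemisphere.

|φ| = 84.9°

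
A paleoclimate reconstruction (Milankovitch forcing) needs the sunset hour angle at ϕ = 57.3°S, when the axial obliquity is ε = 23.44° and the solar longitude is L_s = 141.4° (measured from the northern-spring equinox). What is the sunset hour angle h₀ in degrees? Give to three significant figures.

h₀ = 66.5°

Solar declination: sin δ = sin ε · sin L_s = sin 23.44° × sin 141.4° = 0.24817, so δ = +14.369°.
cos h₀ = −tan ϕ · tan δ = −tan(-57.3°) × tan(+14.369°) = 0.3991, so h₀ = 1.1603 rad = 66.48°.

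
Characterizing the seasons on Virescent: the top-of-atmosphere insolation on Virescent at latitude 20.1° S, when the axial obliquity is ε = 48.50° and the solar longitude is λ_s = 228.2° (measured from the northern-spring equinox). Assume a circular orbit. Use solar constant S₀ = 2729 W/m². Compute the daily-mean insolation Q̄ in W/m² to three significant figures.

Q̄ ≈ 959 W/m²

Solar declination: sin δ = sin ε · sin λ_s = sin 48.50° × sin 228.2° = -0.55833, so δ = -33.940°.
cos H₀ = −tan(-20.1°) tan(-33.940°) = -0.2463, H₀ = 1.8196 rad.
Bracket: H₀ sin φ sin δ + cos φ cos δ sin H₀ = 1.8196×-0.34366×-0.55833 + 0.93909×0.82962×0.96920 = 0.349137 + 0.755092 = 1.104229.
Q̄ = (S₀/π) × [bracket] = (2729/π) × 1.104229 = 959.2 W/m².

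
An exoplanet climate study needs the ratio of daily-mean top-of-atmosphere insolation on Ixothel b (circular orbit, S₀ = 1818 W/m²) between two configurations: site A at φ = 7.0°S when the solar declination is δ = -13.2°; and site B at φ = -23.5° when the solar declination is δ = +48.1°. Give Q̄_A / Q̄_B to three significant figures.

— Configuration A (φ=-7.0°):
cos H₀ = −tan(-7.0°) tan(-13.200°) = -0.0288, H₀ = 1.5996 rad.
Bracket: H₀ sin φ sin δ + cos φ cos δ sin H₀ = 1.5996×-0.12187×-0.22835 + 0.99255×0.97358×0.99959 = 0.044515 + 0.965931 = 1.010446.
Q̄ = (S₀/π) × [bracket] = (1818/π) × 1.010446 = 584.73 W/m².
— Configuration B (φ=-23.5°):
cos H₀ = −tan(-23.5°) tan(+48.100°) = 0.4846, H₀ = 1.0649 rad.
Bracket: H₀ sin φ sin δ + cos φ cos δ sin H₀ = 1.0649×-0.39875×0.74431 + 0.91706×0.66783×0.87473 = -0.316056 + 0.535720 = 0.219664.
Q̄ = (S₀/π) × [bracket] = (1818/π) × 0.219664 = 127.12 W/m².
Ratio Q̄_A / Q̄_B = 584.73 / 127.12 = 4.600.

Q̄_A / Q̄_B ≈ 4.60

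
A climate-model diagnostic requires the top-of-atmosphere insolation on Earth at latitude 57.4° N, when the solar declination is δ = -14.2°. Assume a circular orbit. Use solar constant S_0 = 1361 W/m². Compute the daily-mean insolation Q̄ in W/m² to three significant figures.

cos h₀ = −tan(+57.4°) tan(-14.200°) = 0.3957, h₀ = 1.1640 rad.
Bracket: h₀ sin ϕ sin δ + cos ϕ cos δ sin h₀ = 1.1640×0.84245×-0.24531 + 0.53877×0.96945×0.91839 = -0.240554 + 0.479685 = 0.239131.
Q̄ = (S_0/π) × [bracket] = (1361/π) × 0.239131 = 103.6 W/m².

Q̄ ≈ 104 W/m²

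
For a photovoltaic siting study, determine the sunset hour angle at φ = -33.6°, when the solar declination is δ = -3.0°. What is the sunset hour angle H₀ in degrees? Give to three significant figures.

H₀ = 92.0°

cos H₀ = −tan φ · tan δ = −tan(-33.6°) × tan(-3.000°) = -0.0348, so H₀ = 1.6056 rad = 92.00°.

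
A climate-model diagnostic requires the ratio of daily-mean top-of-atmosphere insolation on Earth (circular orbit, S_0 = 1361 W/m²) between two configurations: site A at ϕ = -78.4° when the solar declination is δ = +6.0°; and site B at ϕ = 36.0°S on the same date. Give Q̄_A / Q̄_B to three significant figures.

— Configuration A (ϕ=-78.4°):
cos h₀ = −tan(-78.4°) tan(+6.000°) = 0.5120, h₀ = 1.0333 rad.
Bracket: h₀ sin ϕ sin δ + cos ϕ cos δ sin h₀ = 1.0333×-0.97958×0.10453 + 0.20108×0.99452×0.85897 = -0.105805 + 0.171775 = 0.065970.
Q̄ = (S_0/π) × [bracket] = (1361/π) × 0.065970 = 28.580 W/m².
— Configuration B (ϕ=-36.0°):
cos h₀ = −tan(-36.0°) tan(+6.000°) = 0.0764, h₀ = 1.4944 rad.
Bracket: h₀ sin ϕ sin δ + cos ϕ cos δ sin h₀ = 1.4944×-0.58779×0.10453 + 0.80902×0.99452×0.99708 = -0.091818 + 0.802237 = 0.710419.
Q̄ = (S_0/π) × [bracket] = (1361/π) × 0.710419 = 307.77 W/m².
Ratio Q̄_A / Q̄_B = 28.580 / 307.77 = 0.09286.

Q̄_A / Q̄_B ≈ 0.0929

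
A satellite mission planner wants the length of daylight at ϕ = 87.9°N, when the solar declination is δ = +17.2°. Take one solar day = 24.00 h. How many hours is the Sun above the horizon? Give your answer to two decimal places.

Sunrise equation: cos h₀ = −tan ϕ · tan δ = -8.4419 ≤ −1, so the Sun never sets (polar day) and h₀ = π.
Daylight = 2h₀/(2π) × 24.00 h = (3.1416/π) × 24.00 = 24.00 h.

24.00 h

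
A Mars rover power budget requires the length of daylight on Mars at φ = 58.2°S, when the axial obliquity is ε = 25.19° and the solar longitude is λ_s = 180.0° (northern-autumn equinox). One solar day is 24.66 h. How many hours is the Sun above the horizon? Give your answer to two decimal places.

12.33 h

Solar declination: sin δ = sin ε · sin λ_s = sin 25.19° × sin 180.0° = 0.00000, so δ = +0.000°.
cos H₀ = −tan φ · tan δ = −tan(-58.2°) × tan(+0.000°) = 0.0000, so H₀ = 1.5708 rad = 90.00°.
Daylight = 2H₀/(2π) × 24.66 h = (1.5708/π) × 24.66 = 12.33 h.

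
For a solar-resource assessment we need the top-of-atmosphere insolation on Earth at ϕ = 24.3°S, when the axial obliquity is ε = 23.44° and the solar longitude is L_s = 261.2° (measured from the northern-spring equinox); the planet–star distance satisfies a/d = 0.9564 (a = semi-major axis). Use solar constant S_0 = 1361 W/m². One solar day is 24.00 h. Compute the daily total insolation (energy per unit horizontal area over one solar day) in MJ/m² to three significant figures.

37.9 MJ/m²

Solar declination: sin δ = sin ε · sin L_s = sin 23.44° × sin 261.2° = -0.39311, so δ = -23.148°.
cos h₀ = −tan(-24.3°) tan(-23.148°) = -0.1930, h₀ = 1.7651 rad.
Bracket: h₀ sin ϕ sin δ + cos ϕ cos δ sin h₀ = 1.7651×-0.41151×-0.39311 + 0.91140×0.91949×0.98119 = 0.285538 + 0.822260 = 1.107798.
Inverse-square distance factor (a/d)² = 0.9564² = 0.914701.
Q̄ = (S_0/π) × 0.914701 × [bracket] = (1361/π) × 0.914701 × 1.107798 = 438.98 W/m².
Daily total = Q̄ × 24.00 h × 3600 s/h = 438.98 × 24.00 × 3600 / 10⁶ = 37.93 MJ/m².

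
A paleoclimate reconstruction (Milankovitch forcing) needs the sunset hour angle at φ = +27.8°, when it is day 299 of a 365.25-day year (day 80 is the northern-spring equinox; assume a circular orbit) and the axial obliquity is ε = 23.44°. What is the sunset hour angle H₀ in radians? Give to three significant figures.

H₀ = 1.44 rad

Solar longitude: λ_s = 360° × (299 − 80)/365.25 = 215.852°.
sin δ = sin 23.44° × sin 215.852° = -0.23298, so δ = -13.473°.
cos H₀ = −tan φ · tan δ = −tan(+27.8°) × tan(-13.473°) = 0.1263, so H₀ = 1.4441 rad = 82.74°.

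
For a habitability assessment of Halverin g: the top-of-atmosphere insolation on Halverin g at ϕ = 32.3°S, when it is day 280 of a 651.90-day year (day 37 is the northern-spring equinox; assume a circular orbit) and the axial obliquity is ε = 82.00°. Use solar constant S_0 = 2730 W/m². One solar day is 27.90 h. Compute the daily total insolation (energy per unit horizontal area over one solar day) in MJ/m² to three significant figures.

10.9 MJ/m²

Solar longitude: L_s = 360° × (280 − 37)/651.90 = 134.192°.
sin δ = sin 82.00° × sin 134.192° = 0.71003, so δ = +45.237°.
cos h₀ = −tan(-32.3°) tan(+45.237°) = 0.6374, h₀ = 0.8796 rad.
Bracket: h₀ sin ϕ sin δ + cos ϕ cos δ sin h₀ = 0.8796×-0.53435×0.71003 + 0.84526×0.70418×0.77051 = -0.333724 + 0.458619 = 0.124895.
Q̄ = (S_0/π) × [bracket] = (2730/π) × 0.124895 = 108.53 W/m².
Daily total = Q̄ × 27.90 h × 3600 s/h = 108.53 × 27.90 × 3600 / 10⁶ = 10.90 MJ/m².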